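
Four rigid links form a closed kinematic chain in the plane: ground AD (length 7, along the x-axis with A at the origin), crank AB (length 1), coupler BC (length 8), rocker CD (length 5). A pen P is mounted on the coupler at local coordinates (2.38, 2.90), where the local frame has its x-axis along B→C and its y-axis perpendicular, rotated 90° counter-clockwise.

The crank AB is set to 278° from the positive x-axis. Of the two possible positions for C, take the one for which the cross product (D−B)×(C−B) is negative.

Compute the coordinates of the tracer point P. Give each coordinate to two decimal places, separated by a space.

A=(0,0), D=(7.00,0)
B = A + 1.00·(cos278°, sin278°) = (0.1392, -0.9903)
|BD| = 6.9319
circle(B,8.00) ∩ circle(D,5.00): a=6.2790, h=4.9572
  candidates: C₊=(5.6456,4.8131) cross=34.363; C₋=(7.0620,-4.9996) cross=-34.363
  mode - wants cross < 0 → take C=(7.0620,-4.9996) (cross=-34.363)
ex = (C−B)/|BC| = (0.8653,-0.5012); ey = (0.5012,0.8653)
P = B + 2.38·ex + 2.90·ey = (3.6521,0.3265)

3.65 0.33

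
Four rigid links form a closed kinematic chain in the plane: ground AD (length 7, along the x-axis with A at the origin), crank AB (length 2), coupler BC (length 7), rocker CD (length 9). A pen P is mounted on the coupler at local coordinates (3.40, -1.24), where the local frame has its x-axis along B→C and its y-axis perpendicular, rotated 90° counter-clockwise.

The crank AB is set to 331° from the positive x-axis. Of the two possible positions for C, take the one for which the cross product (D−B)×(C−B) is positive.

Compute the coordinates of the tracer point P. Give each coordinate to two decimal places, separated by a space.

A=(0,0), D=(7.00,0)
B = A + 2.00·(cos331°, sin331°) = (1.7492, -0.9696)
|BD| = 5.3395
circle(B,7.00) ∩ circle(D,9.00): a=-0.3267, h=6.9924
  candidates: C₊=(0.1582,5.8472) cross=37.336; C₋=(2.6977,-7.9051) cross=-37.336
  mode + wants cross > 0 → take C=(0.1582,5.8472) (cross=37.336)
ex = (C−B)/|BC| = (-0.2273,0.9738); ey = (-0.9738,-0.2273)
P = B + 3.40·ex + -1.24·ey = (2.1840,2.6232)

2.18 2.62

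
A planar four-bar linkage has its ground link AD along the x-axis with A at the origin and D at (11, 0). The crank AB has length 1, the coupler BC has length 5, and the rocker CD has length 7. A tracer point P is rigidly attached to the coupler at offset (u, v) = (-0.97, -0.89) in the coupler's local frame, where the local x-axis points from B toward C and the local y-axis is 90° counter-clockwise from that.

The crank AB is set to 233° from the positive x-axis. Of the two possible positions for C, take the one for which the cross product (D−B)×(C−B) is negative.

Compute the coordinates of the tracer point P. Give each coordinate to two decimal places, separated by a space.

A=(0,0), D=(11.00,0)
B = A + 1.00·(cos233°, sin233°) = (-0.6018, -0.7986)
|BD| = 11.6293
circle(B,5.00) ∩ circle(D,7.00): a=4.7828, h=1.4578
  candidates: C₊=(4.0695,0.9842) cross=16.953; C₋=(4.2698,-1.9246) cross=-16.953
  mode - wants cross < 0 → take C=(4.2698,-1.9246) (cross=-16.953)
ex = (C−B)/|BC| = (0.9743,-0.2252); ey = (0.2252,0.9743)
P = B + -0.97·ex + -0.89·ey = (-1.7473,-1.4473)

-1.75 -1.45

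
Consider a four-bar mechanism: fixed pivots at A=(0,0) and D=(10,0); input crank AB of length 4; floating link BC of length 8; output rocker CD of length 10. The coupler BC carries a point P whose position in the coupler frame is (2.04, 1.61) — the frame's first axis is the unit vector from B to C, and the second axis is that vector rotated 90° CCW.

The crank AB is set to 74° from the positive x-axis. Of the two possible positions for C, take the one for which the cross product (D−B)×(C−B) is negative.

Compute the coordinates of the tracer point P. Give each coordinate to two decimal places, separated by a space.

A=(0,0), D=(10.00,0)
B = A + 4.00·(cos74°, sin74°) = (1.1025, 3.8450)
|BD| = 9.6927
circle(B,8.00) ∩ circle(D,10.00): a=2.9893, h=7.4205
  candidates: C₊=(6.7903,9.4709) cross=71.925; C₋=(0.9029,-4.1525) cross=-71.925
  mode - wants cross < 0 → take C=(0.9029,-4.1525) (cross=-71.925)
ex = (C−B)/|BC| = (-0.0250,-0.9997); ey = (0.9997,-0.0250)
P = B + 2.04·ex + 1.61·ey = (2.6611,1.7655)

2.66 1.77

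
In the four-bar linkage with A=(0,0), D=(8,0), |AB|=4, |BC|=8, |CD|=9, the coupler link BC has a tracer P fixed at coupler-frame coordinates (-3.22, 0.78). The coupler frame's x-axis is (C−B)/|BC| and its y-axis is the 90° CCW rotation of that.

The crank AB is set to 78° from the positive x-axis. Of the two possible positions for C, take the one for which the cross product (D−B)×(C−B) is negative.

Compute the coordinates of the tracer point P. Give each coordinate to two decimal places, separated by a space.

A=(0,0), D=(8.00,0)
B = A + 4.00·(cos78°, sin78°) = (0.8316, 3.9126)
|BD| = 8.1666
circle(B,8.00) ∩ circle(D,9.00): a=3.0425, h=7.3989
  candidates: C₊=(7.0470,8.9494) cross=60.424; C₋=(-0.0425,-4.0395) cross=-60.424
  mode - wants cross < 0 → take C=(-0.0425,-4.0395) (cross=-60.424)
ex = (C−B)/|BC| = (-0.1093,-0.9940); ey = (0.9940,-0.1093)
P = B + -3.22·ex + 0.78·ey = (1.9588,7.0281)

1.96 7.03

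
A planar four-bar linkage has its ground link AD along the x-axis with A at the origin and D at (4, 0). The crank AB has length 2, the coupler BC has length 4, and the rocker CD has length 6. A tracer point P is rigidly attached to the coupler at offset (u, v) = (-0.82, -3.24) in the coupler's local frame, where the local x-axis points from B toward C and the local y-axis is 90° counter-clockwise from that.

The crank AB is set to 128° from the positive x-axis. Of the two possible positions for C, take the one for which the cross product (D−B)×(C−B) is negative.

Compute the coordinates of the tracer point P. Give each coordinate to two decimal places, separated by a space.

-4.41 2.61

A=(0,0), D=(4.00,0)
B = A + 2.00·(cos128°, sin128°) = (-1.2313, 1.5760)
|BD| = 5.4636
circle(B,4.00) ∩ circle(D,6.00): a=0.9015, h=3.8971
  candidates: C₊=(0.7560,5.0474) cross=21.292; C₋=(-1.4923,-2.4155) cross=-21.292
  mode - wants cross < 0 → take C=(-1.4923,-2.4155) (cross=-21.292)
ex = (C−B)/|BC| = (-0.0652,-0.9979); ey = (0.9979,-0.0652)
P = B + -0.82·ex + -3.24·ey = (-4.4109,2.6057)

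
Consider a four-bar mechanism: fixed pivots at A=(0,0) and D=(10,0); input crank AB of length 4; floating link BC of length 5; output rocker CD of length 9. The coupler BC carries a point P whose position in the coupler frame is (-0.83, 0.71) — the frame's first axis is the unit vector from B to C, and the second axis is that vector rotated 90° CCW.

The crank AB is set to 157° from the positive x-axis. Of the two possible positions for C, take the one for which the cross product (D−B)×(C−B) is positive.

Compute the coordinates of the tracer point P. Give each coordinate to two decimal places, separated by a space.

A=(0,0), D=(10.00,0)
B = A + 4.00·(cos157°, sin157°) = (-3.6820, 1.5629)
|BD| = 13.7710
circle(B,5.00) ∩ circle(D,9.00): a=4.8522, h=1.2065
  candidates: C₊=(1.2758,2.2110) cross=16.615; C₋=(1.0019,-0.1865) cross=-16.615
  mode + wants cross > 0 → take C=(1.2758,2.2110) (cross=16.615)
ex = (C−B)/|BC| = (0.9916,0.1296); ey = (-0.1296,0.9916)
P = B + -0.83·ex + 0.71·ey = (-4.5970,2.1594)

-4.60 2.16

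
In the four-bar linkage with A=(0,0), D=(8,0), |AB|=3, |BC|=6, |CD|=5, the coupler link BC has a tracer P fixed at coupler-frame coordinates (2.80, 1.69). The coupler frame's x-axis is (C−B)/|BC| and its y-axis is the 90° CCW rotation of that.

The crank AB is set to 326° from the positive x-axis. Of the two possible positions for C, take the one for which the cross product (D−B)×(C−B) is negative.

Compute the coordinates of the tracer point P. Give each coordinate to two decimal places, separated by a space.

A=(0,0), D=(8.00,0)
B = A + 3.00·(cos326°, sin326°) = (2.4871, -1.6776)
|BD| = 5.7625
circle(B,6.00) ∩ circle(D,5.00): a=3.8357, h=4.6138
  candidates: C₊=(4.8135,3.8531) cross=26.587; C₋=(7.4998,-4.9749) cross=-26.587
  mode - wants cross < 0 → take C=(7.4998,-4.9749) (cross=-26.587)
ex = (C−B)/|BC| = (0.8355,-0.5496); ey = (0.5496,0.8355)
P = B + 2.80·ex + 1.69·ey = (5.7551,-1.8044)

5.76 -1.80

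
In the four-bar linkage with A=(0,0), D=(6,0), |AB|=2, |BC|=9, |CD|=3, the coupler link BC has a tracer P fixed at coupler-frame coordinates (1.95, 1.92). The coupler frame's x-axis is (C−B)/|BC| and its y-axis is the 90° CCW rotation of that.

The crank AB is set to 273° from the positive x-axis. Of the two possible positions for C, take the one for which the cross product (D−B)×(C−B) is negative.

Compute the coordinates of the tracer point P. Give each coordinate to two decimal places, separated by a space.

A=(0,0), D=(6.00,0)
B = A + 2.00·(cos273°, sin273°) = (0.1047, -1.9973)
|BD| = 6.2245
circle(B,9.00) ∩ circle(D,3.00): a=8.8959, h=1.3651
  candidates: C₊=(8.0921,2.1501) cross=8.497; C₋=(8.9682,-0.4358) cross=-8.497
  mode - wants cross < 0 → take C=(8.9682,-0.4358) (cross=-8.497)
ex = (C−B)/|BC| = (0.9848,0.1735); ey = (-0.1735,0.9848)
P = B + 1.95·ex + 1.92·ey = (1.6920,0.2319)

1.69 0.23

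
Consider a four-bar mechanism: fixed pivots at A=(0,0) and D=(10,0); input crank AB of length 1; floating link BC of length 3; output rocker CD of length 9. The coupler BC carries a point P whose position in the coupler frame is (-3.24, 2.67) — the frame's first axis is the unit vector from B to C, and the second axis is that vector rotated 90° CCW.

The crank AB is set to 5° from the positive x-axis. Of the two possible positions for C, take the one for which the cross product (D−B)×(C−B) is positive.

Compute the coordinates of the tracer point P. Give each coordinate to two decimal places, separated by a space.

A=(0,0), D=(10.00,0)
B = A + 1.00·(cos5°, sin5°) = (0.9962, 0.0872)
|BD| = 9.0042
circle(B,3.00) ∩ circle(D,9.00): a=0.5040, h=2.9574
  candidates: C₊=(1.5288,3.0395) cross=26.629; C₋=(1.4715,-2.8749) cross=-26.629
  mode + wants cross > 0 → take C=(1.5288,3.0395) (cross=26.629)
ex = (C−B)/|BC| = (0.1775,0.9841); ey = (-0.9841,0.1775)
P = B + -3.24·ex + 2.67·ey = (-2.2066,-2.6274)

-2.21 -2.63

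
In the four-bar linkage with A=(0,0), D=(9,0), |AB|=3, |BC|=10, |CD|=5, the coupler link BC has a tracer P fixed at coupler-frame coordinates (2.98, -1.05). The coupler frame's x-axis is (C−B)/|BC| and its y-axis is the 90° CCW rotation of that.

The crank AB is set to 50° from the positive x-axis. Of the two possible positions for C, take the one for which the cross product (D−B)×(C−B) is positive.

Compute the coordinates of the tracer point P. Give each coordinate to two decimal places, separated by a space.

5.05 1.83

A=(0,0), D=(9.00,0)
B = A + 3.00·(cos50°, sin50°) = (1.9284, 2.2981)
|BD| = 7.4357
circle(B,10.00) ∩ circle(D,5.00): a=8.7611, h=4.8211
  candidates: C₊=(11.7506,4.1755) cross=35.848; C₋=(8.7705,-4.9947) cross=-35.848
  mode + wants cross > 0 → take C=(11.7506,4.1755) (cross=35.848)
ex = (C−B)/|BC| = (0.9822,0.1877); ey = (-0.1877,0.9822)
P = B + 2.98·ex + -1.05·ey = (5.0525,1.8262)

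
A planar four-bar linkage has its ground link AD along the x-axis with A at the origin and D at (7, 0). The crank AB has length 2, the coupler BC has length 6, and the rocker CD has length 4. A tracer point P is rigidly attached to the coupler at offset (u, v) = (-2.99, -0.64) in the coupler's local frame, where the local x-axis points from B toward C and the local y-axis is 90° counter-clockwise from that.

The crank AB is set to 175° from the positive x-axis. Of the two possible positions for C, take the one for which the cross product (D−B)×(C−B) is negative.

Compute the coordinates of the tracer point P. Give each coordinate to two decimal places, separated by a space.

-5.01 0.70

A=(0,0), D=(7.00,0)
B = A + 2.00·(cos175°, sin175°) = (-1.9924, 0.1743)
|BD| = 8.9941
circle(B,6.00) ∩ circle(D,4.00): a=5.6089, h=2.1308
  candidates: C₊=(3.6567,2.1960) cross=19.165; C₋=(3.5741,-2.0648) cross=-19.165
  mode - wants cross < 0 → take C=(3.5741,-2.0648) (cross=-19.165)
ex = (C−B)/|BC| = (0.9278,-0.3732); ey = (0.3732,0.9278)
P = B + -2.99·ex + -0.64·ey = (-5.0052,0.6964)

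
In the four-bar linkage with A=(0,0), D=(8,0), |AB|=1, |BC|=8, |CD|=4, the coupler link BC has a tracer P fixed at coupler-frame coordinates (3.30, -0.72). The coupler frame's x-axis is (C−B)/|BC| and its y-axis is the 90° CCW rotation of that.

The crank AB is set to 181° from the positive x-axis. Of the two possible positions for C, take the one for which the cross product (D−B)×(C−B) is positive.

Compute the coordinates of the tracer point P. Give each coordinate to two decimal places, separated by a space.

2.27 0.81

A=(0,0), D=(8.00,0)
B = A + 1.00·(cos181°, sin181°) = (-0.9998, -0.0175)
|BD| = 8.9999
circle(B,8.00) ∩ circle(D,4.00): a=7.1666, h=3.5552
  candidates: C₊=(6.1599,3.5516) cross=31.996; C₋=(6.1737,-3.5587) cross=-31.996
  mode + wants cross > 0 → take C=(6.1599,3.5516) (cross=31.996)
ex = (C−B)/|BC| = (0.8950,0.4461); ey = (-0.4461,0.8950)
P = B + 3.30·ex + -0.72·ey = (2.2748,0.8104)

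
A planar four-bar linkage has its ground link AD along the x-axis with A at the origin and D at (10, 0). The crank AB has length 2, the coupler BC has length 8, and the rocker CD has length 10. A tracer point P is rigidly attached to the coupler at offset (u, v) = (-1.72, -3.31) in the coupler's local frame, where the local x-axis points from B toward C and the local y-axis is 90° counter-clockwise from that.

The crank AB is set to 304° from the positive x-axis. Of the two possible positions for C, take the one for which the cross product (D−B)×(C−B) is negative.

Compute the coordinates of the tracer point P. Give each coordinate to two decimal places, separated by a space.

A=(0,0), D=(10.00,0)
B = A + 2.00·(cos304°, sin304°) = (1.1184, -1.6581)
|BD| = 9.0351
circle(B,8.00) ∩ circle(D,10.00): a=2.5253, h=7.5910
  candidates: C₊=(2.2077,6.2674) cross=68.585; C₋=(4.9939,-8.6567) cross=-68.585
  mode - wants cross < 0 → take C=(4.9939,-8.6567) (cross=-68.585)
ex = (C−B)/|BC| = (0.4844,-0.8748); ey = (0.8748,0.4844)
P = B + -1.72·ex + -3.31·ey = (-2.6105,-1.7568)

-2.61 -1.76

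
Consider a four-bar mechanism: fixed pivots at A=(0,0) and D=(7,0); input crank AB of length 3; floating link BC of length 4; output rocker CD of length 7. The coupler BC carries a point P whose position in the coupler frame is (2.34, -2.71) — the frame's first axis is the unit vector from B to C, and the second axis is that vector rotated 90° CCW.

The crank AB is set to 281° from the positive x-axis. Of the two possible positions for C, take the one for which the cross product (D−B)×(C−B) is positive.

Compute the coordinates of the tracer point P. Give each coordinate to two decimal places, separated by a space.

A=(0,0), D=(7.00,0)
B = A + 3.00·(cos281°, sin281°) = (0.5724, -2.9449)
|BD| = 7.0701
circle(B,4.00) ∩ circle(D,7.00): a=1.2013, h=3.8154
  candidates: C₊=(0.0753,1.0241) cross=26.975; C₋=(3.2537,-5.9132) cross=-26.975
  mode + wants cross > 0 → take C=(0.0753,1.0241) (cross=26.975)
ex = (C−B)/|BC| = (-0.1243,0.9922); ey = (-0.9922,-0.1243)
P = B + 2.34·ex + -2.71·ey = (2.9706,-0.2862)

2.97 -0.29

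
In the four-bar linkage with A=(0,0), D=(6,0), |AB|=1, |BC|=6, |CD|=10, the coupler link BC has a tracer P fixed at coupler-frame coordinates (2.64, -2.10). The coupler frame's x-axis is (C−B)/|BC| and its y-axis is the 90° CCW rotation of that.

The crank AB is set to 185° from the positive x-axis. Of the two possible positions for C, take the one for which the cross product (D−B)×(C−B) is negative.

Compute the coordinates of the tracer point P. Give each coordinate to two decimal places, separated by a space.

A=(0,0), D=(6.00,0)
B = A + 1.00·(cos185°, sin185°) = (-0.9962, -0.0872)
|BD| = 6.9967
circle(B,6.00) ∩ circle(D,10.00): a=-1.0752, h=5.9029
  candidates: C₊=(-2.1448,5.8019) cross=41.301; C₋=(-1.9978,-6.0030) cross=-41.301
  mode - wants cross < 0 → take C=(-1.9978,-6.0030) (cross=-41.301)
ex = (C−B)/|BC| = (-0.1669,-0.9860); ey = (0.9860,-0.1669)
P = B + 2.64·ex + -2.10·ey = (-3.5074,-2.3396)

-3.51 -2.34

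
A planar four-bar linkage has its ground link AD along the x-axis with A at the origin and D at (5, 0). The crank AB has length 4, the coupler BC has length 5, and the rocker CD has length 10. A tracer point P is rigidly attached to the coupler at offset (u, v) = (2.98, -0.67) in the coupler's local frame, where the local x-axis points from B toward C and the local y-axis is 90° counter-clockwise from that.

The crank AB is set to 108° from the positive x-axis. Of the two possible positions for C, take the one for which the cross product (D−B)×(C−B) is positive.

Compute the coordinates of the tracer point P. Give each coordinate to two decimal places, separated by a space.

0.14 6.53

A=(0,0), D=(5.00,0)
B = A + 4.00·(cos108°, sin108°) = (-1.2361, 3.8042)
|BD| = 7.3048
circle(B,5.00) ∩ circle(D,10.00): a=-1.4812, h=4.7756
  candidates: C₊=(-0.0135,8.6525) cross=34.885; C₋=(-4.9876,0.4987) cross=-34.885
  mode + wants cross > 0 → take C=(-0.0135,8.6525) (cross=34.885)
ex = (C−B)/|BC| = (0.2445,0.9696); ey = (-0.9696,0.2445)
P = B + 2.98·ex + -0.67·ey = (0.1423,6.5299)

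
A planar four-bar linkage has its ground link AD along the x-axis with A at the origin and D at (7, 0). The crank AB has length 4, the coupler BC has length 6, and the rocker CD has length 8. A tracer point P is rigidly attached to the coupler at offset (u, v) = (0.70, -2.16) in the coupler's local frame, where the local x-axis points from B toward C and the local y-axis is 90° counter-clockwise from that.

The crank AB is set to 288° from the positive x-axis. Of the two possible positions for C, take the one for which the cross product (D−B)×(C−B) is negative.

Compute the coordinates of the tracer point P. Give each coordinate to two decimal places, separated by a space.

0.28 -5.86

A=(0,0), D=(7.00,0)
B = A + 4.00·(cos288°, sin288°) = (1.2361, -3.8042)
|BD| = 6.9062
circle(B,6.00) ∩ circle(D,8.00): a=1.4259, h=5.8281
  candidates: C₊=(-0.7842,1.8454) cross=40.250; C₋=(5.6365,-7.8830) cross=-40.250
  mode - wants cross < 0 → take C=(5.6365,-7.8830) (cross=-40.250)
ex = (C−B)/|BC| = (0.7334,-0.6798); ey = (0.6798,0.7334)
P = B + 0.70·ex + -2.16·ey = (0.2811,-5.8642)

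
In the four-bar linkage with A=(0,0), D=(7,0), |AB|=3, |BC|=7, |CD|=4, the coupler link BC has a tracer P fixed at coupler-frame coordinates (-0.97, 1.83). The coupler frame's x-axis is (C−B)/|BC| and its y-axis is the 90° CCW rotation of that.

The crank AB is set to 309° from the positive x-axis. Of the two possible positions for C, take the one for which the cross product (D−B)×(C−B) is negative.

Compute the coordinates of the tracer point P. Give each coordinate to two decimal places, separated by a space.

1.26 -0.36

A=(0,0), D=(7.00,0)
B = A + 3.00·(cos309°, sin309°) = (1.8880, -2.3314)
|BD| = 5.6186
circle(B,7.00) ∩ circle(D,4.00): a=5.7460, h=3.9980
  candidates: C₊=(5.4569,3.6904) cross=22.463; C₋=(8.7749,-3.5847) cross=-22.463
  mode - wants cross < 0 → take C=(8.7749,-3.5847) (cross=-22.463)
ex = (C−B)/|BC| = (0.9838,-0.1790); ey = (0.1790,0.9838)
P = B + -0.97·ex + 1.83·ey = (1.2613,-0.3573)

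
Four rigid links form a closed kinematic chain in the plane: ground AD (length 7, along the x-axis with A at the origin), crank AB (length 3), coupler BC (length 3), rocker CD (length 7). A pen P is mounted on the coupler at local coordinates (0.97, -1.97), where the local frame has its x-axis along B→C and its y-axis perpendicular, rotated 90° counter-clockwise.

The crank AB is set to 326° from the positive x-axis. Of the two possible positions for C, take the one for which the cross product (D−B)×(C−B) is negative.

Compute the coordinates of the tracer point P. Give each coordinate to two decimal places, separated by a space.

0.33 -2.10

A=(0,0), D=(7.00,0)
B = A + 3.00·(cos326°, sin326°) = (2.4871, -1.6776)
|BD| = 4.8146
circle(B,3.00) ∩ circle(D,7.00): a=-1.7467, h=2.4390
  candidates: C₊=(-0.0000,0.0000) cross=11.743; C₋=(1.6997,-4.5724) cross=-11.743
  mode - wants cross < 0 → take C=(1.6997,-4.5724) (cross=-11.743)
ex = (C−B)/|BC| = (-0.2625,-0.9649); ey = (0.9649,-0.2625)
P = B + 0.97·ex + -1.97·ey = (0.3316,-2.0965)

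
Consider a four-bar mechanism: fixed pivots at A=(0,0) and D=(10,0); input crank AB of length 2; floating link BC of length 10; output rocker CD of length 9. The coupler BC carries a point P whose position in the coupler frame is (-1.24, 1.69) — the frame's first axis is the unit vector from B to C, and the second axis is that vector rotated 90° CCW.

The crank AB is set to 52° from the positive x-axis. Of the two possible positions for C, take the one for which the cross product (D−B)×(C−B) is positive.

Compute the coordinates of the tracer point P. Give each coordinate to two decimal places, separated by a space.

-0.85 1.85

A=(0,0), D=(10.00,0)
B = A + 2.00·(cos52°, sin52°) = (1.2313, 1.5760)
|BD| = 8.9092
circle(B,10.00) ∩ circle(D,9.00): a=5.5209, h=8.3378
  candidates: C₊=(8.1401,8.8057) cross=74.283; C₋=(5.1902,-7.6070) cross=-74.283
  mode + wants cross > 0 → take C=(8.1401,8.8057) (cross=74.283)
ex = (C−B)/|BC| = (0.6909,0.7230); ey = (-0.7230,0.6909)
P = B + -1.24·ex + 1.69·ey = (-0.8472,1.8471)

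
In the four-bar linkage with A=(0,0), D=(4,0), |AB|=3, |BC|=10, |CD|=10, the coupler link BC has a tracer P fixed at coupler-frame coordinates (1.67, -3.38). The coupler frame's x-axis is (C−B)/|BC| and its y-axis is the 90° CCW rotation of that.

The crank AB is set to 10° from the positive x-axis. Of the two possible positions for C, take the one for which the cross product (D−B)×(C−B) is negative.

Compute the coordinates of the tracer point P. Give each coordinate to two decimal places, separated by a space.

A=(0,0), D=(4.00,0)
B = A + 3.00·(cos10°, sin10°) = (2.9544, 0.5209)
|BD| = 1.1682
circle(B,10.00) ∩ circle(D,10.00): a=0.5841, h=9.9829
  candidates: C₊=(7.9291,9.1958) cross=11.662; C₋=(-0.9747,-8.6748) cross=-11.662
  mode - wants cross < 0 → take C=(-0.9747,-8.6748) (cross=-11.662)
ex = (C−B)/|BC| = (-0.3929,-0.9196); ey = (0.9196,-0.3929)
P = B + 1.67·ex + -3.38·ey = (-0.8099,0.3133)

-0.81 0.31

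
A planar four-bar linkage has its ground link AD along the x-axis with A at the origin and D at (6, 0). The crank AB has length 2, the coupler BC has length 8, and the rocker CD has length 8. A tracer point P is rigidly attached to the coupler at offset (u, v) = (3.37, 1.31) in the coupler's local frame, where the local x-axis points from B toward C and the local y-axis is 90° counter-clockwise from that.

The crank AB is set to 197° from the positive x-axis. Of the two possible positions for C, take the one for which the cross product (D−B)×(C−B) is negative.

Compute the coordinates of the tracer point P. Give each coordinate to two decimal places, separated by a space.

1.06 -2.65

A=(0,0), D=(6.00,0)
B = A + 2.00·(cos197°, sin197°) = (-1.9126, -0.5847)
|BD| = 7.9342
circle(B,8.00) ∩ circle(D,8.00): a=3.9671, h=6.9471
  candidates: C₊=(1.5317,6.6358) cross=55.120; C₋=(2.5557,-7.2206) cross=-55.120
  mode - wants cross < 0 → take C=(2.5557,-7.2206) (cross=-55.120)
ex = (C−B)/|BC| = (0.5585,-0.8295); ey = (0.8295,0.5585)
P = B + 3.37·ex + 1.31·ey = (1.0563,-2.6484)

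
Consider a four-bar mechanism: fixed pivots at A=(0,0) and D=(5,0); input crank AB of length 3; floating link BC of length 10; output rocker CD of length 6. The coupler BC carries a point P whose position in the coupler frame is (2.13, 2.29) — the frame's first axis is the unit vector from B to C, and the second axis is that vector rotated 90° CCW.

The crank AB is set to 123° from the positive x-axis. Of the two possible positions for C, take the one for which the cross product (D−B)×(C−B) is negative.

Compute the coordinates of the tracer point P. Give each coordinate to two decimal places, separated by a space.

1.45 1.97

A=(0,0), D=(5.00,0)
B = A + 3.00·(cos123°, sin123°) = (-1.6339, 2.5160)
|BD| = 7.0950
circle(B,10.00) ∩ circle(D,6.00): a=8.0577, h=5.9223
  candidates: C₊=(8.0003,5.1960) cross=42.019; C₋=(3.8000,-5.8788) cross=-42.019
  mode - wants cross < 0 → take C=(3.8000,-5.8788) (cross=-42.019)
ex = (C−B)/|BC| = (0.5434,-0.8395); ey = (0.8395,0.5434)
P = B + 2.13·ex + 2.29·ey = (1.4459,1.9723)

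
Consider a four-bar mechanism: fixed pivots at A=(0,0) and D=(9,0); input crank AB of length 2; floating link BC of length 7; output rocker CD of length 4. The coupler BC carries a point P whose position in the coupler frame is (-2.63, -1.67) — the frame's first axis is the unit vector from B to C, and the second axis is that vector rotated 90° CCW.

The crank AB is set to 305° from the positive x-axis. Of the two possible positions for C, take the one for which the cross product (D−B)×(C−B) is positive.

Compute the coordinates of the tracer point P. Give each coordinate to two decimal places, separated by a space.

A=(0,0), D=(9.00,0)
B = A + 2.00·(cos305°, sin305°) = (1.1472, -1.6383)
|BD| = 8.0219
circle(B,7.00) ∩ circle(D,4.00): a=6.0678, h=3.4902
  candidates: C₊=(6.3743,3.0176) cross=27.998; C₋=(7.7999,-3.8157) cross=-27.998
  mode + wants cross > 0 → take C=(6.3743,3.0176) (cross=27.998)
ex = (C−B)/|BC| = (0.7467,0.6651); ey = (-0.6651,0.7467)
P = B + -2.63·ex + -1.67·ey = (0.2940,-4.6346)

0.29 -4.63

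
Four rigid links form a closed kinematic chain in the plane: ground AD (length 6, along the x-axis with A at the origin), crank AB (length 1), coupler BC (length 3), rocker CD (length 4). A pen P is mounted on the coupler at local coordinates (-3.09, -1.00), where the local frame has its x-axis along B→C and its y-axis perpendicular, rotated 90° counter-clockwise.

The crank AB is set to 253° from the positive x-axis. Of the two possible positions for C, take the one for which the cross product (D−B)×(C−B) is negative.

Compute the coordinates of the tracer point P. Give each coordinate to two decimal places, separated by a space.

A=(0,0), D=(6.00,0)
B = A + 1.00·(cos253°, sin253°) = (-0.2924, -0.9563)
|BD| = 6.3646
circle(B,3.00) ∩ circle(D,4.00): a=2.6324, h=1.4389
  candidates: C₊=(2.0939,0.8618) cross=9.158; C₋=(2.5263,-1.9834) cross=-9.158
  mode - wants cross < 0 → take C=(2.5263,-1.9834) (cross=-9.158)
ex = (C−B)/|BC| = (0.9396,-0.3424); ey = (0.3424,0.9396)
P = B + -3.09·ex + -1.00·ey = (-3.5380,-0.8380)

-3.54 -0.84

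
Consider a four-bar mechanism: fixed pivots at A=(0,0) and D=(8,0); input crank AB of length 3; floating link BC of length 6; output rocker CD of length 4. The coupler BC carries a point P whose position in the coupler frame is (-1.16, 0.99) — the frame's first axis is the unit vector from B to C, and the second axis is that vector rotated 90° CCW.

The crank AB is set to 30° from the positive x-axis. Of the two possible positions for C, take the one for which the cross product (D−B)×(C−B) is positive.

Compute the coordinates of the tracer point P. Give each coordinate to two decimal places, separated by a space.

A=(0,0), D=(8.00,0)
B = A + 3.00·(cos30°, sin30°) = (2.5981, 1.5000)
|BD| = 5.6063
circle(B,6.00) ∩ circle(D,4.00): a=4.5869, h=3.8679
  candidates: C₊=(8.0526,3.9997) cross=21.685; C₋=(5.9828,-3.4541) cross=-21.685
  mode + wants cross > 0 → take C=(8.0526,3.9997) (cross=21.685)
ex = (C−B)/|BC| = (0.9091,0.4166); ey = (-0.4166,0.9091)
P = B + -1.16·ex + 0.99·ey = (1.1311,1.9167)

1.13 1.92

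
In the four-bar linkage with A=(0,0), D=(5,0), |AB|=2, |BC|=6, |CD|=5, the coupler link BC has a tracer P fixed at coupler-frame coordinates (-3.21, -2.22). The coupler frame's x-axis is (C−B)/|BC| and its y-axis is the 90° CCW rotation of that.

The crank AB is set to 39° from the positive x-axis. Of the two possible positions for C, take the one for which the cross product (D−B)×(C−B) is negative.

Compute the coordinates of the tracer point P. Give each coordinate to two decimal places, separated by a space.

A=(0,0), D=(5.00,0)
B = A + 2.00·(cos39°, sin39°) = (1.5543, 1.2586)
|BD| = 3.6684
circle(B,6.00) ∩ circle(D,5.00): a=3.3335, h=4.9888
  candidates: C₊=(6.3971,4.8008) cross=18.301; C₋=(2.9738,-4.5710) cross=-18.301
  mode - wants cross < 0 → take C=(2.9738,-4.5710) (cross=-18.301)
ex = (C−B)/|BC| = (0.2366,-0.9716); ey = (0.9716,0.2366)
P = B + -3.21·ex + -2.22·ey = (-1.3621,3.8523)

-1.36 3.85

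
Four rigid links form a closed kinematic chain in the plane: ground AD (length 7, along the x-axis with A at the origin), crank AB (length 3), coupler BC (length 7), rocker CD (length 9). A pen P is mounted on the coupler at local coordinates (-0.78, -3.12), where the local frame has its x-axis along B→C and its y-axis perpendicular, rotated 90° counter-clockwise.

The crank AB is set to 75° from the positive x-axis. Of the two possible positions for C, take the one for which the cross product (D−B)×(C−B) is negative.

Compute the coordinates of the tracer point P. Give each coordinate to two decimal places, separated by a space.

A=(0,0), D=(7.00,0)
B = A + 3.00·(cos75°, sin75°) = (0.7765, 2.8978)
|BD| = 6.8651
circle(B,7.00) ∩ circle(D,9.00): a=1.1019, h=6.9127
  candidates: C₊=(4.6933,8.6994) cross=47.457; C₋=(-1.1425,-3.8341) cross=-47.457
  mode - wants cross < 0 → take C=(-1.1425,-3.8341) (cross=-47.457)
ex = (C−B)/|BC| = (-0.2741,-0.9617); ey = (0.9617,-0.2741)
P = B + -0.78·ex + -3.12·ey = (-2.0102,4.5032)

-2.01 4.50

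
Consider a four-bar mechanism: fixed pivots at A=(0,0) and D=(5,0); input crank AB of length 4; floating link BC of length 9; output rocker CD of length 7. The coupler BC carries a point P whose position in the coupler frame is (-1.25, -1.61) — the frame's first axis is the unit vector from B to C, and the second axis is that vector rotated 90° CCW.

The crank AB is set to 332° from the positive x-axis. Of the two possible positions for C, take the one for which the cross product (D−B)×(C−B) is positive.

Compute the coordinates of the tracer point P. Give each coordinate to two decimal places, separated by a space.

4.91 -3.38

A=(0,0), D=(5.00,0)
B = A + 4.00·(cos332°, sin332°) = (3.5318, -1.8779)
|BD| = 2.3837
circle(B,9.00) ∩ circle(D,7.00): a=7.9041, h=4.3041
  candidates: C₊=(5.0094,7.0000) cross=10.260; C₋=(11.7910,1.6979) cross=-10.260
  mode + wants cross > 0 → take C=(5.0094,7.0000) (cross=10.260)
ex = (C−B)/|BC| = (0.1642,0.9864); ey = (-0.9864,0.1642)
P = B + -1.25·ex + -1.61·ey = (4.9147,-3.3752)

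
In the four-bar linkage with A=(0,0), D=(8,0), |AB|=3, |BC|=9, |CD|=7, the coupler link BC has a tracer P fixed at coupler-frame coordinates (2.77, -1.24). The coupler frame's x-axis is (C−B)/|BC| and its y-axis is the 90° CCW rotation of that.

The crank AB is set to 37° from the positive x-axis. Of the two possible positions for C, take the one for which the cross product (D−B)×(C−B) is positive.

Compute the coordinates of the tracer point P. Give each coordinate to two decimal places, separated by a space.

5.39 2.28

A=(0,0), D=(8.00,0)
B = A + 3.00·(cos37°, sin37°) = (2.3959, 1.8054)
|BD| = 5.8877
circle(B,9.00) ∩ circle(D,7.00): a=5.6614, h=6.9963
  candidates: C₊=(9.9299,6.7287) cross=41.193; C₋=(5.6392,-6.5899) cross=-41.193
  mode + wants cross > 0 → take C=(9.9299,6.7287) (cross=41.193)
ex = (C−B)/|BC| = (0.8371,0.5470); ey = (-0.5470,0.8371)
P = B + 2.77·ex + -1.24·ey = (5.3930,2.2827)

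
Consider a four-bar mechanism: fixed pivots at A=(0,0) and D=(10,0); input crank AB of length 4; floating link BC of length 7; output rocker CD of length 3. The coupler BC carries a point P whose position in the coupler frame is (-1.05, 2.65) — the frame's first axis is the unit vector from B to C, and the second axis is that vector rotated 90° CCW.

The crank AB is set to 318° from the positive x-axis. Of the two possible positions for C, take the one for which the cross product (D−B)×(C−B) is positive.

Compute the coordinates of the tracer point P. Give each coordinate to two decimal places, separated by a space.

0.37 -1.52

A=(0,0), D=(10.00,0)
B = A + 4.00·(cos318°, sin318°) = (2.9726, -2.6765)
|BD| = 7.5199
circle(B,7.00) ∩ circle(D,3.00): a=6.4196, h=2.7909
  candidates: C₊=(7.9784,2.2165) cross=20.987; C₋=(9.9651,-2.9998) cross=-20.987
  mode + wants cross > 0 → take C=(7.9784,2.2165) (cross=20.987)
ex = (C−B)/|BC| = (0.7151,0.6990); ey = (-0.6990,0.7151)
P = B + -1.05·ex + 2.65·ey = (0.3693,-1.5154)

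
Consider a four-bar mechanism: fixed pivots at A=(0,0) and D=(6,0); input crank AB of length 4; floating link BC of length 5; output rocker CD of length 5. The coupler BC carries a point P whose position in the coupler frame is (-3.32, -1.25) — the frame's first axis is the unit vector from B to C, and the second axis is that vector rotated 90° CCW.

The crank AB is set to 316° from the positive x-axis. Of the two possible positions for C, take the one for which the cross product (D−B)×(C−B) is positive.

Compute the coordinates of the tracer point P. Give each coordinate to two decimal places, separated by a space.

A=(0,0), D=(6.00,0)
B = A + 4.00·(cos316°, sin316°) = (2.8774, -2.7786)
|BD| = 4.1799
circle(B,5.00) ∩ circle(D,5.00): a=2.0900, h=4.5423
  candidates: C₊=(1.4192,2.0040) cross=18.986; C₋=(7.4582,-4.7826) cross=-18.986
  mode + wants cross > 0 → take C=(1.4192,2.0040) (cross=18.986)
ex = (C−B)/|BC| = (-0.2916,0.9565); ey = (-0.9565,-0.2916)
P = B + -3.32·ex + -1.25·ey = (5.0413,-5.5898)

5.04 -5.59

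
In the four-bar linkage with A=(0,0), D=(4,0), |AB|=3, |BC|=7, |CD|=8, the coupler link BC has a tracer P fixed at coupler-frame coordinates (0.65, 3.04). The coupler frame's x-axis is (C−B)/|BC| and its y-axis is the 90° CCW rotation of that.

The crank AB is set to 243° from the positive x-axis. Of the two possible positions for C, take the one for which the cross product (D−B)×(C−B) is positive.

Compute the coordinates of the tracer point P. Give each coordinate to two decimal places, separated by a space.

A=(0,0), D=(4.00,0)
B = A + 3.00·(cos243°, sin243°) = (-1.3620, -2.6730)
|BD| = 5.9913
circle(B,7.00) ∩ circle(D,8.00): a=1.7438, h=6.7793
  candidates: C₊=(-2.8259,4.1722) cross=40.617; C₋=(3.2233,-7.9622) cross=-40.617
  mode + wants cross > 0 → take C=(-2.8259,4.1722) (cross=40.617)
ex = (C−B)/|BC| = (-0.2091,0.9779); ey = (-0.9779,-0.2091)
P = B + 0.65·ex + 3.04·ey = (-4.4707,-2.6732)

-4.47 -2.67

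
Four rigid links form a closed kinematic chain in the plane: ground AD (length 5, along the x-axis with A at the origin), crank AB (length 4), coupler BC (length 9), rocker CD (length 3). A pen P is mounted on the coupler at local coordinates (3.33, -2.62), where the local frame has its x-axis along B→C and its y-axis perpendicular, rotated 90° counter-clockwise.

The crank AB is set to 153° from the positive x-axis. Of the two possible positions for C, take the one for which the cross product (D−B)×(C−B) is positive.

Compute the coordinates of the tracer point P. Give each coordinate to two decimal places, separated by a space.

0.08 -0.35

A=(0,0), D=(5.00,0)
B = A + 4.00·(cos153°, sin153°) = (-3.5640, 1.8160)
|BD| = 8.7544
circle(B,9.00) ∩ circle(D,3.00): a=8.4894, h=2.9883
  candidates: C₊=(5.3606,2.9782) cross=26.161; C₋=(4.1209,-2.8683) cross=-26.161
  mode + wants cross > 0 → take C=(5.3606,2.9782) (cross=26.161)
ex = (C−B)/|BC| = (0.9916,0.1291); ey = (-0.1291,0.9916)
P = B + 3.33·ex + -2.62·ey = (0.0764,-0.3521)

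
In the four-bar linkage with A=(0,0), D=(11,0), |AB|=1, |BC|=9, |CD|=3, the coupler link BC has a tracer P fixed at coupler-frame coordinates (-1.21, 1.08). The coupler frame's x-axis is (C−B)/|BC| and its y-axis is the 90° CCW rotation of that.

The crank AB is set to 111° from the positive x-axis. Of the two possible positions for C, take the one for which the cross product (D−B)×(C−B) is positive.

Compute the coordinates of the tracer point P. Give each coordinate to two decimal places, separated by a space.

A=(0,0), D=(11.00,0)
B = A + 1.00·(cos111°, sin111°) = (-0.3584, 0.9336)
|BD| = 11.3967
circle(B,9.00) ∩ circle(D,3.00): a=8.8572, h=1.5971
  candidates: C₊=(8.5998,1.7998) cross=18.202; C₋=(8.3382,-1.3837) cross=-18.202
  mode + wants cross > 0 → take C=(8.5998,1.7998) (cross=18.202)
ex = (C−B)/|BC| = (0.9954,0.0962); ey = (-0.0962,0.9954)
P = B + -1.21·ex + 1.08·ey = (-1.6667,1.8921)

-1.67 1.89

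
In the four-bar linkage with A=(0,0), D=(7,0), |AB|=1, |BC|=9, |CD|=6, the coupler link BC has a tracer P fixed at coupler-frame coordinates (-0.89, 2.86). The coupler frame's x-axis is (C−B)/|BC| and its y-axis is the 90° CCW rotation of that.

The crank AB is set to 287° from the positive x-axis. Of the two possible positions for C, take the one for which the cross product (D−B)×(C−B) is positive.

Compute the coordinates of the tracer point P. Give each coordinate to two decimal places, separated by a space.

-2.47 0.20

A=(0,0), D=(7.00,0)
B = A + 1.00·(cos287°, sin287°) = (0.2924, -0.9563)
|BD| = 6.7755
circle(B,9.00) ∩ circle(D,6.00): a=6.7085, h=5.9996
  candidates: C₊=(6.0869,5.9301) cross=40.650; C₋=(7.7806,-5.9490) cross=-40.650
  mode + wants cross > 0 → take C=(6.0869,5.9301) (cross=40.650)
ex = (C−B)/|BC| = (0.6438,0.7652); ey = (-0.7652,0.6438)
P = B + -0.89·ex + 2.86·ey = (-2.4690,0.2041)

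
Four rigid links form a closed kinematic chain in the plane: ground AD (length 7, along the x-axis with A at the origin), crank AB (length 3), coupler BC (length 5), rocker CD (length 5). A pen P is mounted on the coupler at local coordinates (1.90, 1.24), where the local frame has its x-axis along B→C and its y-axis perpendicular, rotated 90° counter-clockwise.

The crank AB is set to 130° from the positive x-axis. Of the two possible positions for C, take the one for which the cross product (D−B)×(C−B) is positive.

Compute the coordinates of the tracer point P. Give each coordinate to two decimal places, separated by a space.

A=(0,0), D=(7.00,0)
B = A + 3.00·(cos130°, sin130°) = (-1.9284, 2.2981)
|BD| = 9.2194
circle(B,5.00) ∩ circle(D,5.00): a=4.6097, h=1.9367
  candidates: C₊=(3.0186,3.0246) cross=17.855; C₋=(2.0531,-0.7265) cross=-17.855
  mode + wants cross > 0 → take C=(3.0186,3.0246) (cross=17.855)
ex = (C−B)/|BC| = (0.9894,0.1453); ey = (-0.1453,0.9894)
P = B + 1.90·ex + 1.24·ey = (-0.2287,3.8010)

-0.23 3.80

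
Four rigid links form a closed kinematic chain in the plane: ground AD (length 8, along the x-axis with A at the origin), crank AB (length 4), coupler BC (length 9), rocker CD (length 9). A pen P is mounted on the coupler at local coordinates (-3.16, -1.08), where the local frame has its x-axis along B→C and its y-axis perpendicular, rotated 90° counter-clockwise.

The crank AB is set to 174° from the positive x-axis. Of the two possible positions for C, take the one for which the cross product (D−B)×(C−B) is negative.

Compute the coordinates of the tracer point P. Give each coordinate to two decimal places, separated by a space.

-6.83 2.16

A=(0,0), D=(8.00,0)
B = A + 4.00·(cos174°, sin174°) = (-3.9781, 0.4181)
|BD| = 11.9854
circle(B,9.00) ∩ circle(D,9.00): a=5.9927, h=6.7147
  candidates: C₊=(2.2452,6.9197) cross=80.479; C₋=(1.7767,-6.5016) cross=-80.479
  mode - wants cross < 0 → take C=(1.7767,-6.5016) (cross=-80.479)
ex = (C−B)/|BC| = (0.6394,-0.7689); ey = (0.7689,0.6394)
P = B + -3.16·ex + -1.08·ey = (-6.8290,2.1571)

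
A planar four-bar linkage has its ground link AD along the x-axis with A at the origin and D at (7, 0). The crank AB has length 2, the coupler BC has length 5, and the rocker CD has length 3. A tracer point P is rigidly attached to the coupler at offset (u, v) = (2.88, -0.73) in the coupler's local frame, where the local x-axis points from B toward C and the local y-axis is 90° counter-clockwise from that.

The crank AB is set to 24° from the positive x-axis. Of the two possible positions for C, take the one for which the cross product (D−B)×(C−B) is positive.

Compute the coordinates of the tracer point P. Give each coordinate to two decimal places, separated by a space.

4.75 1.37

A=(0,0), D=(7.00,0)
B = A + 2.00·(cos24°, sin24°) = (1.8271, 0.8135)
|BD| = 5.2365
circle(B,5.00) ∩ circle(D,3.00): a=4.1460, h=2.7948
  candidates: C₊=(6.3569,2.9303) cross=14.635; C₋=(5.4886,-2.5914) cross=-14.635
  mode + wants cross > 0 → take C=(6.3569,2.9303) (cross=14.635)
ex = (C−B)/|BC| = (0.9060,0.4234); ey = (-0.4234,0.9060)
P = B + 2.88·ex + -0.73·ey = (4.7453,1.3714)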